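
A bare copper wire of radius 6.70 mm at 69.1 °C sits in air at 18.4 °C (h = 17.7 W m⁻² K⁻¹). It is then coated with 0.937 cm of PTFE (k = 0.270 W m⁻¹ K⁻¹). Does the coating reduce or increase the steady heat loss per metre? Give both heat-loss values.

Critical radius for a cylinder: r_cr = k/h = 0.0153 m = 1.53 cm.
Outer radius after coating: r₂ = 0.00670 + 0.00937 = 0.01607 m.
r₁ < r_cr < r₂: heat loss rises to a maximum at r_cr then falls. Whether the coating helps depends on whether Q(r₂) has dropped back below Q(r₁).
Bare: R = 1/(2πr₁h) = 1.342 m·K/W; Q = 50.7/1.342 = 37.8 W/m.
Coated: R = R_cond + R_conv = 1.075 m·K/W; Q = 50.7/1.075 = 47.2 W/m.

increases: 37.8 → 47.2 W/m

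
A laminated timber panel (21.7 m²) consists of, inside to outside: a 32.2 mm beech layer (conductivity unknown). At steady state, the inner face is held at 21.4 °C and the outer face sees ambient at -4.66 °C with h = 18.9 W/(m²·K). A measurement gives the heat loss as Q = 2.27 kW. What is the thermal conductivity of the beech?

k = 0.164 W/m·K

ΣR = ΔT/Q = |21.4 − -4.66|/2270 = 0.01148 K/W
Known resistances:
  R_conv,out = 1/(hA) = 1/(18.9·21.7) = 0.002438 K/W
R_beech = ΣR − ΣR_known = 0.01148 − 0.002438 = 0.009042 K/W
L/(kA) = 0.009042 ⇒ k = 0.0322/(0.009042·21.7) = 0.164 W/m·K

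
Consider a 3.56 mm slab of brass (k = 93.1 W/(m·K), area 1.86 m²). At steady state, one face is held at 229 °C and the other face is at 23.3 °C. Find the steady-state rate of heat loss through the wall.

Q = kA·ΔT/L = 93.1 × 1.86 × |229 °C − 23.3 °C| / 0.00356 = 1.00×10^7 W

Q = 1.00×10^7 W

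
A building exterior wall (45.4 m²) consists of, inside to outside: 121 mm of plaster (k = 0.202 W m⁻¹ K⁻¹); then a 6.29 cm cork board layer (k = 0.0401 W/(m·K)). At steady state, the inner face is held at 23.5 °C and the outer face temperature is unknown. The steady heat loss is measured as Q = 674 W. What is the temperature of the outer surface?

T_out = -8.68 °C

Series resistances:
  R_plaster = L/(kA) = 0.121/(0.202·45.4) = 0.01319 K/W
  R_cork board = L/(kA) = 0.0629/(0.0401·45.4) = 0.03455 K/W
ΣR = 0.04774 K/W
ΔT = Q·ΣR = 674 × 0.04774 = 32.18 K
Heat flows outward, so T_out = T_in − ΔT = 23.5 − 32.18 = -8.68 °C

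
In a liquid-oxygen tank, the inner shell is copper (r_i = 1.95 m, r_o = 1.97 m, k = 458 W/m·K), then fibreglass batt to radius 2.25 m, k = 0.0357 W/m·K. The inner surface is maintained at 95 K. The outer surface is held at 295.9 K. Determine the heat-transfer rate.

Series thermal resistances, inner to outer:
  R_copper = (1/1.95 − 1/1.97)/(4πk) = 0.005206/(4π·458) = 9.046×10^-7 K/W
  R_fibreglass batt = (1/1.97 − 1/2.25)/(4πk) = 0.06317/(4π·0.0357) = 0.1408 K/W
ΣR = 9.046×10^-7 + 0.1408 = 0.1408 K/W
Q = ΔT/ΣR = (95 K − 295.9 K)/0.1408 = -1430 W
(Negative Q ⇒ heat flows inward; heat gain = 1430 W.)

Q = 1430 W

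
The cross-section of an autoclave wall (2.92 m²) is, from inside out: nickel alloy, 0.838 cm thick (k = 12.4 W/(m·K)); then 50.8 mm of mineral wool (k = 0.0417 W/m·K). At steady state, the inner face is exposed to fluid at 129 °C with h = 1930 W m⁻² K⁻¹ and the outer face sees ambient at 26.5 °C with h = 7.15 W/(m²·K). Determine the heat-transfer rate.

Series thermal resistances, inner to outer:
  R_conv,in = 1/(hA) = 1/(1930·2.92) = 1.774×10^-4 K/W
  R_nickel alloy = L/(kA) = 0.00838/(12.4·2.92) = 2.314×10^-4 K/W
  R_mineral wool = L/(kA) = 0.0508/(0.0417·2.92) = 0.4172 K/W
  R_conv,out = 1/(hA) = 1/(7.15·2.92) = 0.04790 K/W
ΣR = 1.774×10^-4 + 2.314×10^-4 + 0.4172 + 0.04790 = 0.4655 K/W
Q = ΔT/ΣR = (129 °C − 26.5 °C)/0.4655 = 220 W

Q = 220 W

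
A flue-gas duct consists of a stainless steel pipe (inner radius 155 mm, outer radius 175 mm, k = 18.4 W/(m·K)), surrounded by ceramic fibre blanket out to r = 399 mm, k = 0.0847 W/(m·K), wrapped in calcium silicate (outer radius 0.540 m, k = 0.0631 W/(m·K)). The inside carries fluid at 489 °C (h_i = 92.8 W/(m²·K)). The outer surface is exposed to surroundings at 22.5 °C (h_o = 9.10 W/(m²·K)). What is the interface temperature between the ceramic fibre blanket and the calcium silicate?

T = 180 °C

Treat each layer as a resistance in series:
  R'_conv,in = 1/(2πr h) = 1/(2π·0.155·92.8) = 0.01106 m·K/W
  R'_stainless steel = ln(0.175/0.155)/(2πk) = 0.1214/(2π·18.4) = 0.001050 m·K/W
  R'_ceramic fibre blanket = ln(0.399/0.175)/(2πk) = 0.8242/(2π·0.0847) = 1.549 m·K/W
  R'_calcium silicate = ln(0.540/0.399)/(2πk) = 0.3026/(2π·0.0631) = 0.7633 m·K/W
  R'_conv,out = 1/(2πr h) = 1/(2π·0.540·9.10) = 0.03239 m·K/W
ΣR = 0.01106 + 0.001050 + 1.549 + 0.7633 + 0.03239 = 2.357 m·K/W
Q' = ΔT/ΣR = (489 °C − 22.5 °C)/2.357 = 197.9 W/m
From the inner boundary to the ceramic fibre blanket/calcium silicate interface, ΣR_partial = 1.561 m·K/W.
T_interface = T_in − Q'·ΣR_partial = 489 °C − (197.9)(1.561) = 180 °C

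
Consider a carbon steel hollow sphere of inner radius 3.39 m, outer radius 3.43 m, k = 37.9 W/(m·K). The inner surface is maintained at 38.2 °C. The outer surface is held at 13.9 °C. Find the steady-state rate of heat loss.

Q = 4πk·ΔT/(1/r₁ − 1/r₂) = 4π × 37.9 × 24.3 / (1/3.39 − 1/3.43) = 3.36×10^6 W

Q = 3360 kW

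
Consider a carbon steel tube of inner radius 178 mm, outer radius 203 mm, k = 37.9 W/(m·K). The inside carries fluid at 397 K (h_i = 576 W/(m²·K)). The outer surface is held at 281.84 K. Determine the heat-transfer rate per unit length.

Treat each layer as a resistance in series:
  R'_conv,in = 1/(2πr h) = 1/(2π·0.178·576) = 0.001552 m·K/W
  R'_carbon steel = ln(0.203/0.178)/(2πk) = 0.1314/(2π·37.9) = 5.519×10^-4 m·K/W
ΣR = 0.001552 + 5.519×10^-4 = 0.002104 m·K/W
Q' = ΔT/ΣR = (397 K − 281.84 K)/0.002104 = 54700 W/m

Q' = 54.7 kW/m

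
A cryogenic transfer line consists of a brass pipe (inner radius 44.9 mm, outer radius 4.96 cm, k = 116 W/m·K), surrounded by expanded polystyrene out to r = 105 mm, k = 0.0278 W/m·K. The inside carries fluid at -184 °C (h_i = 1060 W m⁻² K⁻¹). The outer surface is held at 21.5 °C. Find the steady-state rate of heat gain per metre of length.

Series thermal resistances, inner to outer:
  R'_conv,in = 1/(2πr h) = 1/(2π·0.0449·1060) = 0.003344 m·K/W
  R'_brass = ln(0.0496/0.0449)/(2πk) = 0.09955/(2π·116) = 1.366×10^-4 m·K/W
  R'_expanded polystyrene = ln(0.105/0.0496)/(2πk) = 0.7500/(2π·0.0278) = 4.294 m·K/W
ΣR = 0.003344 + 1.366×10^-4 + 4.294 = 4.297 m·K/W
Q' = ΔT/ΣR = (-184 °C − 21.5 °C)/4.297 = -47.8 W/m
(Negative Q' ⇒ heat flows inward; heat gain = 47.8 W/m.)

Q' = 47.8 W/m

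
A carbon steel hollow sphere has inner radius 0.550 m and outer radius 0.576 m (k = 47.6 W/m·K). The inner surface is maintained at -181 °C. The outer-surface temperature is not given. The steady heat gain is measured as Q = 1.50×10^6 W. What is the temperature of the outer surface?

T_out = 24.8 °C

Series resistances:
  R_carbon steel = (1/0.550 − 1/0.576)/(4πk) = 0.08207/(4π·47.6) = 1.372×10^-4 K/W
ΣR = 1.372×10^-4 K/W
ΔT = Q·ΣR = 1.50×10^6 × 1.372×10^-4 = 205.8 K
Heat flows inward, so T_out = T_in + ΔT = -181 + 205.8 = 24.8 °C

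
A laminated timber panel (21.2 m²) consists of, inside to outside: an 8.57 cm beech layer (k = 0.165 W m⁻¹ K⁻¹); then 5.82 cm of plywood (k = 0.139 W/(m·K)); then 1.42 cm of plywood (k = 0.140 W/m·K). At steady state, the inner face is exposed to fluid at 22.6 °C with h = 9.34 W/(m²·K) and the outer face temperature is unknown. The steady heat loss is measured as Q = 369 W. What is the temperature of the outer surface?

T_out = 2.64 °C

Sum the resistances:
  R_conv,in = 1/(hA) = 1/(9.34·21.2) = 0.005050 K/W
  R_beech = L/(kA) = 0.0857/(0.165·21.2) = 0.02450 K/W
  R_plywood = L/(kA) = 0.0582/(0.139·21.2) = 0.01975 K/W
  R_plywood = L/(kA) = 0.0142/(0.140·21.2) = 0.004784 K/W
ΣR = 0.05408 K/W
ΔT = Q·ΣR = 369 × 0.05408 = 19.96 K
Heat flows outward, so T_out = T_in − ΔT = 22.6 − 19.96 = 2.64 °C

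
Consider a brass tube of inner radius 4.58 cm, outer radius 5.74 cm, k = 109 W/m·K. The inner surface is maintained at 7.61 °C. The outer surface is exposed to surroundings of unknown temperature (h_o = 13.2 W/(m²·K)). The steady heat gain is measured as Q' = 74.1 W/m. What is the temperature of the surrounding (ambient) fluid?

T_out = 23.2 °C

Sum the resistances:
  R'_brass = ln(0.0574/0.0458)/(2πk) = 0.2258/(2π·109) = 3.296×10^-4 m·K/W
  R'_conv,out = 1/(2πr h) = 1/(2π·0.0574·13.2) = 0.2101 m·K/W
ΣR = 0.2104 m·K/W
ΔT = Q'·ΣR = 74.1 × 0.2104 = 15.59 K
Heat flows inward, so T_out = T_in + ΔT = 7.61 + 15.59 = 23.2 °C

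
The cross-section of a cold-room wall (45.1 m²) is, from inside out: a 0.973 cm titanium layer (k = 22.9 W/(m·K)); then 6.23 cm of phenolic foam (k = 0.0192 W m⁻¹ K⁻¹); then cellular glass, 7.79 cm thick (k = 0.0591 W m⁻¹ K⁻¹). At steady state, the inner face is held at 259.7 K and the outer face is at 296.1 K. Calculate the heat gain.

Treat each layer as a resistance in series:
  R_titanium = L/(kA) = 0.00973/(22.9·45.1) = 9.421×10^-6 K/W
  R_phenolic foam = L/(kA) = 0.0623/(0.0192·45.1) = 0.07195 K/W
  R_cellular glass = L/(kA) = 0.0779/(0.0591·45.1) = 0.02923 K/W
ΣR = 9.421×10^-6 + 0.07195 + 0.02923 = 0.1012 K/W
Q = ΔT/ΣR = (259.7 K − 296.1 K)/0.1012 = -360 W
(Negative Q ⇒ heat flows inward; heat gain = 360 W.)

Q = 360 W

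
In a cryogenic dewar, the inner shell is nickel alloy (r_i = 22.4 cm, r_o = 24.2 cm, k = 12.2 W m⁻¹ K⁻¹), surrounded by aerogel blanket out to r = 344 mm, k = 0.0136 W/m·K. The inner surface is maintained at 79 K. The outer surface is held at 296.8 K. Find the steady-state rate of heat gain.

Q = 30.4 W

Resistance network (inner→outer):
  R_nickel alloy = (1/0.224 − 1/0.242)/(4πk) = 0.3321/(4π·12.2) = 0.002166 K/W
  R_aerogel blanket = (1/0.242 − 1/0.344)/(4πk) = 1.225/(4π·0.0136) = 7.169 K/W
ΣR = 0.002166 + 7.169 = 7.171 K/W
Q = ΔT/ΣR = (79 K − 296.8 K)/7.171 = -30.4 W
(Negative Q ⇒ heat flows inward; heat gain = 30.4 W.)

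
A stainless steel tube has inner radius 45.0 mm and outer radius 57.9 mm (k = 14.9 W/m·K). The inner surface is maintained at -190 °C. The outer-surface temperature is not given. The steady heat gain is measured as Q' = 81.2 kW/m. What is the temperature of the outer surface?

T_out = 28.6 °C

Series resistances:
  R'_stainless steel = ln(0.0579/0.0450)/(2πk) = 0.2521/(2π·14.9) = 0.002692 m·K/W
ΣR = 0.002692 m·K/W
ΔT = Q'·ΣR = 81200 × 0.002692 = 218.6 K
Heat flows inward, so T_out = T_in + ΔT = -190 + 218.6 = 28.6 °C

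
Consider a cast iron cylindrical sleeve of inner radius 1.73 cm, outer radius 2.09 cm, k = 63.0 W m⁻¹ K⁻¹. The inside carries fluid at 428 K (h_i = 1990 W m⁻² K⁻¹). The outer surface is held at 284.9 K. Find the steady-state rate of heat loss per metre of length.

Q' = 28100 W/m

Treat each layer as a resistance in series:
  R'_conv,in = 1/(2πr h) = 1/(2π·0.0173·1990) = 0.004623 m·K/W
  R'_cast iron = ln(0.0209/0.0173)/(2πk) = 0.1890/(2π·63.0) = 4.776×10^-4 m·K/W
ΣR = 0.004623 + 4.776×10^-4 = 0.005101 m·K/W
Q' = ΔT/ΣR = (428 K − 284.9 K)/0.005101 = 28100 W/m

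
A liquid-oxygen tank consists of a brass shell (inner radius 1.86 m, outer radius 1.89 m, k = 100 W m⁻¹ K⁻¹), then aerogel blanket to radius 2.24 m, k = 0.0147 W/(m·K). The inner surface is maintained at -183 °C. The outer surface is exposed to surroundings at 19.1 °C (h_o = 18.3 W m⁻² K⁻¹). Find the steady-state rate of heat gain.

Q = 451 W

Series thermal resistances, inner to outer:
  R_brass = (1/1.86 − 1/1.89)/(4πk) = 0.008534/(4π·100) = 6.791×10^-6 K/W
  R_aerogel blanket = (1/1.89 − 1/2.24)/(4πk) = 0.08267/(4π·0.0147) = 0.4475 K/W
  R_conv,out = 1/(4πr²h) = 1/(4π·2.24²·18.3) = 8.666×10^-4 K/W
ΣR = 6.791×10^-6 + 0.4475 + 8.666×10^-4 = 0.4484 K/W
Q = ΔT/ΣR = (-183 °C − 19.1 °C)/0.4484 = -451 W
(Negative Q ⇒ heat flows inward; heat gain = 451 W.)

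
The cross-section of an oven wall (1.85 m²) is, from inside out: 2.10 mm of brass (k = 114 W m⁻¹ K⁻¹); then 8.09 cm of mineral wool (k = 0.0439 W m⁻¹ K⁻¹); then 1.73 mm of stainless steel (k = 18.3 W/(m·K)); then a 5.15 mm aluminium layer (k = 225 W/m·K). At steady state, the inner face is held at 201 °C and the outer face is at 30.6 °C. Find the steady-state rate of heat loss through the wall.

Q = 171 W

Treat each layer as a resistance in series:
  R_brass = L/(kA) = 0.00210/(114·1.85) = 9.957×10^-6 K/W
  R_mineral wool = L/(kA) = 0.0809/(0.0439·1.85) = 0.9961 K/W
  R_stainless steel = L/(kA) = 0.00173/(18.3·1.85) = 5.110×10^-5 K/W
  R_aluminium = L/(kA) = 0.00515/(225·1.85) = 1.237×10^-5 K/W
ΣR = 9.957×10^-6 + 0.9961 + 5.110×10^-5 + 1.237×10^-5 = 0.9962 K/W
Q = ΔT/ΣR = (201 °C − 30.6 °C)/0.9962 = 171 W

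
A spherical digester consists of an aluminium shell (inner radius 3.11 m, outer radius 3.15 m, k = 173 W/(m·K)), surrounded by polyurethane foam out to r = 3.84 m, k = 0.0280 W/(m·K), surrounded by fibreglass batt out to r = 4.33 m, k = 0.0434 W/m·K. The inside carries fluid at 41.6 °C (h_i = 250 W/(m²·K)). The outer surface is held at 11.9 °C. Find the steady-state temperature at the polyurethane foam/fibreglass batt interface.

T = 19.3 °C

Treat each layer as a resistance in series:
  R_conv,in = 1/(4πr²h) = 1/(4π·3.11²·250) = 3.291×10^-5 K/W
  R_aluminium = (1/3.11 − 1/3.15)/(4πk) = 0.004083/(4π·173) = 1.878×10^-6 K/W
  R_polyurethane foam = (1/3.15 − 1/3.84)/(4πk) = 0.05704/(4π·0.0280) = 0.1621 K/W
  R_fibreglass batt = (1/3.84 − 1/4.33)/(4πk) = 0.02947/(4π·0.0434) = 0.05404 K/W
ΣR = 3.291×10^-5 + 1.878×10^-6 + 0.1621 + 0.05404 = 0.2162 K/W
Q = ΔT/ΣR = (41.6 °C − 11.9 °C)/0.2162 = 137.4 W
From the inner boundary to the polyurethane foam/fibreglass batt interface, ΣR_partial = 0.1621 K/W.
T_interface = T_in − Q·ΣR_partial = 41.6 °C − (137.4)(0.1621) = 19.3 °C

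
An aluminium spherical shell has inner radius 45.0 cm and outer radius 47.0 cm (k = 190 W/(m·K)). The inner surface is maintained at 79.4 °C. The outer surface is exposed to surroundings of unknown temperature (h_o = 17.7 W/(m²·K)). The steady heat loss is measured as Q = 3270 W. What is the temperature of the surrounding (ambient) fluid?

T_out = 12.7 °C

Sum the resistances:
  R_aluminium = (1/0.450 − 1/0.470)/(4πk) = 0.09456/(4π·190) = 3.961×10^-5 K/W
  R_conv,out = 1/(4πr²h) = 1/(4π·0.470²·17.7) = 0.02035 K/W
ΣR = 0.02039 K/W
ΔT = Q·ΣR = 3270 × 0.02039 = 66.68 K
Heat flows outward, so T_out = T_in − ΔT = 79.4 − 66.68 = 12.7 °C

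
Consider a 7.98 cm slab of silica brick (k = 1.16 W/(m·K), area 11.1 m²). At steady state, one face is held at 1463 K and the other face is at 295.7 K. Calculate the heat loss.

Q = 1.88×10^5 W

Q = kA·ΔT/L = 1.16 × 11.1 × |1463 K − 295.7 K| / 0.0798 = 1.88×10^5 W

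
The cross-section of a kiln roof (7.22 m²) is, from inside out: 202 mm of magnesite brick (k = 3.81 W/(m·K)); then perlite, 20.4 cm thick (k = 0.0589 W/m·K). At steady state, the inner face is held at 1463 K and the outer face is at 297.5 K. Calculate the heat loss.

Series thermal resistances, inner to outer:
  R_magnesite brick = L/(kA) = 0.202/(3.81·7.22) = 0.007343 K/W
  R_perlite = L/(kA) = 0.204/(0.0589·7.22) = 0.4797 K/W
ΣR = 0.007343 + 0.4797 = 0.4870 K/W
Q = ΔT/ΣR = (1463 K − 297.5 K)/0.4870 = 2390 W

Q = 2.39 kW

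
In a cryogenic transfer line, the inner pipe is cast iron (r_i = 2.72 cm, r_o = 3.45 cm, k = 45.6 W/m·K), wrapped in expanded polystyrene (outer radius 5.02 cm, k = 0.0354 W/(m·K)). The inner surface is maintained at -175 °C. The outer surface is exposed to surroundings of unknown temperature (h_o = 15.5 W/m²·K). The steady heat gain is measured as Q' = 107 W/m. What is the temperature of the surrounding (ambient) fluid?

T_out = 27.4 °C

Series resistances:
  R'_cast iron = ln(0.0345/0.0272)/(2πk) = 0.2377/(2π·45.6) = 8.298×10^-4 m·K/W
  R'_expanded polystyrene = ln(0.0502/0.0345)/(2πk) = 0.3751/(2π·0.0354) = 1.686 m·K/W
  R'_conv,out = 1/(2πr h) = 1/(2π·0.0502·15.5) = 0.2045 m·K/W
ΣR = 1.892 m·K/W
ΔT = Q'·ΣR = 107 × 1.892 = 202.4 K
Heat flows inward, so T_out = T_in + ΔT = -175 + 202.4 = 27.4 °C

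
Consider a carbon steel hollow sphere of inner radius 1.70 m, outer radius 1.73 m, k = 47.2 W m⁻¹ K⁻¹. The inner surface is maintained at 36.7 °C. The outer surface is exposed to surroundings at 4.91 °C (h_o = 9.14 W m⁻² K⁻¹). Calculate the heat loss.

Q = 10900 W

Series thermal resistances, inner to outer:
  R_carbon steel = (1/1.70 − 1/1.73)/(4πk) = 0.01020/(4π·47.2) = 1.720×10^-5 K/W
  R_conv,out = 1/(4πr²h) = 1/(4π·1.73²·9.14) = 0.002909 K/W
ΣR = 1.720×10^-5 + 0.002909 = 0.002926 K/W
Q = ΔT/ΣR = (36.7 °C − 4.91 °C)/0.002926 = 10900 W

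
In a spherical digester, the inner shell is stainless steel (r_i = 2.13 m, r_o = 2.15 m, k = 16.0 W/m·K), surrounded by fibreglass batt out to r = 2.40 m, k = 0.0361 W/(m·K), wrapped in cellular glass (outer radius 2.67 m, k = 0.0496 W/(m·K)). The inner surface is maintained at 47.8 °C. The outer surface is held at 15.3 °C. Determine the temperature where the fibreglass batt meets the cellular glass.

T = 27.9 °C

Series thermal resistances, inner to outer:
  R_stainless steel = (1/2.13 − 1/2.15)/(4πk) = 0.004367/(4π·16.0) = 2.172×10^-5 K/W
  R_fibreglass batt = (1/2.15 − 1/2.40)/(4πk) = 0.04845/(4π·0.0361) = 0.1068 K/W
  R_cellular glass = (1/2.40 − 1/2.67)/(4πk) = 0.04213/(4π·0.0496) = 0.06760 K/W
ΣR = 2.172×10^-5 + 0.1068 + 0.06760 = 0.1744 K/W
Q = ΔT/ΣR = (47.8 °C − 15.3 °C)/0.1744 = 186.4 W
From the inner boundary to the fibreglass batt/cellular glass interface, ΣR_partial = 0.1068 K/W.
T_interface = T_in − Q·ΣR_partial = 47.8 °C − (186.4)(0.1068) = 27.9 °C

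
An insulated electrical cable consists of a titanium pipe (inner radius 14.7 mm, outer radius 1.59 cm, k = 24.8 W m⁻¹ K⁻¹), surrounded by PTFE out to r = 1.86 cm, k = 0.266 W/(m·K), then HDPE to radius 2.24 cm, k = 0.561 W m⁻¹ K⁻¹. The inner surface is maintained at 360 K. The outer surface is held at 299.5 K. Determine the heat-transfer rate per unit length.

Q' = 411 W/m

Resistance network (inner→outer):
  R'_titanium = ln(0.0159/0.0147)/(2πk) = 0.07847/(2π·24.8) = 5.036×10^-4 m·K/W
  R'_PTFE = ln(0.0186/0.0159)/(2πk) = 0.1568/(2π·0.266) = 0.09384 m·K/W
  R'_HDPE = ln(0.0224/0.0186)/(2πk) = 0.1859/(2π·0.561) = 0.05274 m·K/W
ΣR = 5.036×10^-4 + 0.09384 + 0.05274 = 0.1471 m·K/W
Q' = ΔT/ΣR = (360 K − 299.5 K)/0.1471 = 411 W/m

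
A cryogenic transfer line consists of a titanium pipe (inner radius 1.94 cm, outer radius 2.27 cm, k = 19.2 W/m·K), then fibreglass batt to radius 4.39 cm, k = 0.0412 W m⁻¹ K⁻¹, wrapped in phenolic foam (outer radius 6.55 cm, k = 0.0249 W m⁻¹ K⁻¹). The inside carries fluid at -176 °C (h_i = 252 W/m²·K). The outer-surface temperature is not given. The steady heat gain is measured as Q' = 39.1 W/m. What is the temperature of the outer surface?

Series resistances:
  R'_conv,in = 1/(2πr h) = 1/(2π·0.0194·252) = 0.03256 m·K/W
  R'_titanium = ln(0.0227/0.0194)/(2πk) = 0.1571/(2π·19.2) = 0.001302 m·K/W
  R'_fibreglass batt = ln(0.0439/0.0227)/(2πk) = 0.6595/(2π·0.0412) = 2.548 m·K/W
  R'_phenolic foam = ln(0.0655/0.0439)/(2πk) = 0.4001/(2π·0.0249) = 2.558 m·K/W
ΣR = 5.139 m·K/W
ΔT = Q'·ΣR = 39.1 × 5.139 = 200.9 K
Heat flows inward, so T_out = T_in + ΔT = -176 + 200.9 = 24.9 °C

T_out = 24.9 °C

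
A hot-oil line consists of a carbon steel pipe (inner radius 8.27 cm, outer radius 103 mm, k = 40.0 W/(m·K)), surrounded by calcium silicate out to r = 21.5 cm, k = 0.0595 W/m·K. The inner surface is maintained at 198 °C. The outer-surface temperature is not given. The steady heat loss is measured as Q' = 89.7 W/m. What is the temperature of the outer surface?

T_out = 21.4 °C

Sum the resistances:
  R'_carbon steel = ln(0.103/0.0827)/(2πk) = 0.2195/(2π·40.0) = 8.734×10^-4 m·K/W
  R'_calcium silicate = ln(0.215/0.103)/(2πk) = 0.7359/(2π·0.0595) = 1.968 m·K/W
ΣR = 1.969 m·K/W
ΔT = Q'·ΣR = 89.7 × 1.969 = 176.6 K
Heat flows outward, so T_out = T_in − ΔT = 198 − 176.6 = 21.4 °C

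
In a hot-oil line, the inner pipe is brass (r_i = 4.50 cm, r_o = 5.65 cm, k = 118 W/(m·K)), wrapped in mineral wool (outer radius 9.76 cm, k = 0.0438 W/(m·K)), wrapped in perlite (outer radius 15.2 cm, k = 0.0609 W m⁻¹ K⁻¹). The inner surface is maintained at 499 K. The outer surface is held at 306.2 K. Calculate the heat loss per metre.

Resistance network (inner→outer):
  R'_brass = ln(0.0565/0.0450)/(2πk) = 0.2276/(2π·118) = 3.070×10^-4 m·K/W
  R'_mineral wool = ln(0.0976/0.0565)/(2πk) = 0.5466/(2π·0.0438) = 1.986 m·K/W
  R'_perlite = ln(0.152/0.0976)/(2πk) = 0.4430/(2π·0.0609) = 1.158 m·K/W
ΣR = 3.070×10^-4 + 1.986 + 1.158 = 3.144 m·K/W
Q' = ΔT/ΣR = (499 K − 306.2 K)/3.144 = 61.3 W/m

Q' = 61.3 W/m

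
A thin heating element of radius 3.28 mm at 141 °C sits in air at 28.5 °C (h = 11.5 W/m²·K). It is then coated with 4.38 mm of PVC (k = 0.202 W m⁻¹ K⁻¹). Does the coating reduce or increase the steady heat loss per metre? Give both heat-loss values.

Critical radius for a cylinder: r_cr = k/h = 0.0176 m = 1.76 cm.
Outer radius after coating: r₂ = 0.00328 + 0.00438 = 0.00766 m.
Since r₁ < r_cr and r₂ ≤ r_cr, the coating moves toward the maximum at r_cr — heat loss rises.
Bare: R = 1/(2πr₁h) = 4.219 m·K/W; Q = 112.5/4.219 = 26.7 W/m.
Coated: R = R_cond + R_conv = 2.475 m·K/W; Q = 112.5/2.475 = 45.5 W/m.

increases: 26.7 → 45.5 W/m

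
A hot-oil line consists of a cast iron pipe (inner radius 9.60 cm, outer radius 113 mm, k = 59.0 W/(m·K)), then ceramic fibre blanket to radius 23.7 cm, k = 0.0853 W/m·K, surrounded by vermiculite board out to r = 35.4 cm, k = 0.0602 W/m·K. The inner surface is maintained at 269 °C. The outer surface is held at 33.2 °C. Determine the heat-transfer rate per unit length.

Q' = 96.5 W/m

Resistance network (inner→outer):
  R'_cast iron = ln(0.113/0.0960)/(2πk) = 0.1630/(2π·59.0) = 4.398×10^-4 m·K/W
  R'_ceramic fibre blanket = ln(0.237/0.113)/(2πk) = 0.7407/(2π·0.0853) = 1.382 m·K/W
  R'_vermiculite board = ln(0.354/0.237)/(2πk) = 0.4012/(2π·0.0602) = 1.061 m·K/W
ΣR = 4.398×10^-4 + 1.382 + 1.061 = 2.443 m·K/W
Q' = ΔT/ΣR = (269 °C − 33.2 °C)/2.443 = 96.5 W/m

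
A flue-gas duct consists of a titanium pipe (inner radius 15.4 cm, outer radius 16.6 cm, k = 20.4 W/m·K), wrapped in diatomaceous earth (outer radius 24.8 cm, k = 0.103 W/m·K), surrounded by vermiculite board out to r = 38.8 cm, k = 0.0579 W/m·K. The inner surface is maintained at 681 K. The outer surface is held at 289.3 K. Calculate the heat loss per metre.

Treat each layer as a resistance in series:
  R'_titanium = ln(0.166/0.154)/(2πk) = 0.07504/(2π·20.4) = 5.854×10^-4 m·K/W
  R'_diatomaceous earth = ln(0.248/0.166)/(2πk) = 0.4014/(2π·0.103) = 0.6203 m·K/W
  R'_vermiculite board = ln(0.388/0.248)/(2πk) = 0.4476/(2π·0.0579) = 1.230 m·K/W
ΣR = 5.854×10^-4 + 0.6203 + 1.230 = 1.851 m·K/W
Q' = ΔT/ΣR = (681 K − 289.3 K)/1.851 = 212 W/m

Q' = 212 W/m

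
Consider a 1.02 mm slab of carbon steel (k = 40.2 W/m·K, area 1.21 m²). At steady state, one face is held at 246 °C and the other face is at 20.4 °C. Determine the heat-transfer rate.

Q = 1.08×10^7 W

Q = kA·ΔT/L = 40.2 × 1.21 × |246 °C − 20.4 °C| / 0.00102 = 1.08×10^7 W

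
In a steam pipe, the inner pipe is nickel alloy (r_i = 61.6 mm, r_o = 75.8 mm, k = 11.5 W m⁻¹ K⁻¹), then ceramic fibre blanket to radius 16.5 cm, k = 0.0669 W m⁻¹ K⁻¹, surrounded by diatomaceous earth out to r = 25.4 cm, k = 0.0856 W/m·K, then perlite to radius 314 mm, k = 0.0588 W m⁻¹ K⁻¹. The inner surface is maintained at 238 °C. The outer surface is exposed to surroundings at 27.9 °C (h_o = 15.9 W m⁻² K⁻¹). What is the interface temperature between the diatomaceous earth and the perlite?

T = 66.9 °C

Series thermal resistances, inner to outer:
  R'_nickel alloy = ln(0.0758/0.0616)/(2πk) = 0.2074/(2π·11.5) = 0.002871 m·K/W
  R'_ceramic fibre blanket = ln(0.165/0.0758)/(2πk) = 0.7778/(2π·0.0669) = 1.850 m·K/W
  R'_diatomaceous earth = ln(0.254/0.165)/(2πk) = 0.4314/(2π·0.0856) = 0.8021 m·K/W
  R'_perlite = ln(0.314/0.254)/(2πk) = 0.2121/(2π·0.0588) = 0.5740 m·K/W
  R'_conv,out = 1/(2πr h) = 1/(2π·0.314·15.9) = 0.03188 m·K/W
ΣR = 0.002871 + 1.850 + 0.8021 + 0.5740 + 0.03188 = 3.261 m·K/W
Q' = ΔT/ΣR = (238 °C − 27.9 °C)/3.261 = 64.43 W/m
From the inner boundary to the diatomaceous earth/perlite interface, ΣR_partial = 2.655 m·K/W.
T_interface = T_in − Q'·ΣR_partial = 238 °C − (64.43)(2.655) = 66.9 °C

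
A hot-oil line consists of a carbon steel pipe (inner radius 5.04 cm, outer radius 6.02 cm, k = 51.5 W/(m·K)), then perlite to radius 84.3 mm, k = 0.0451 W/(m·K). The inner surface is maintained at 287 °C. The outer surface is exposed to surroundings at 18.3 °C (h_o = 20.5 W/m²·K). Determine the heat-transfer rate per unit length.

Series thermal resistances, inner to outer:
  R'_carbon steel = ln(0.0602/0.0504)/(2πk) = 0.1777/(2π·51.5) = 5.491×10^-4 m·K/W
  R'_perlite = ln(0.0843/0.0602)/(2πk) = 0.3367/(2π·0.0451) = 1.188 m·K/W
  R'_conv,out = 1/(2πr h) = 1/(2π·0.0843·20.5) = 0.09210 m·K/W
ΣR = 5.491×10^-4 + 1.188 + 0.09210 = 1.281 m·K/W
Q' = ΔT/ΣR = (287 °C − 18.3 °C)/1.281 = 210 W/m

Q' = 210 W/m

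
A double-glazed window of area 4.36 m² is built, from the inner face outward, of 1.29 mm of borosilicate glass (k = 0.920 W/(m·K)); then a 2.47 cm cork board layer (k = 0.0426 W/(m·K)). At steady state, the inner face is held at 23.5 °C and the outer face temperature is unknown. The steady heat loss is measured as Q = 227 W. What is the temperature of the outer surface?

Sum the resistances:
  R_borosilicate glass = L/(kA) = 0.00129/(0.920·4.36) = 3.216×10^-4 K/W
  R_cork board = L/(kA) = 0.0247/(0.0426·4.36) = 0.1330 K/W
ΣR = 0.1333 K/W
ΔT = Q·ΣR = 227 × 0.1333 = 30.26 K
Heat flows outward, so T_out = T_in − ΔT = 23.5 − 30.26 = -6.76 °C

T_out = -6.76 °C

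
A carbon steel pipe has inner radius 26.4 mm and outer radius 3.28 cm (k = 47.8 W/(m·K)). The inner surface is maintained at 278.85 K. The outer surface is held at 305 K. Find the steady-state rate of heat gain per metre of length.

Q' = 2πk·ΔT/ln(r₂/r₁) = 2π × 47.8 × 26.15 / ln(0.0328/0.0264) = 36200 W/m

Q' = 36.2 kW/m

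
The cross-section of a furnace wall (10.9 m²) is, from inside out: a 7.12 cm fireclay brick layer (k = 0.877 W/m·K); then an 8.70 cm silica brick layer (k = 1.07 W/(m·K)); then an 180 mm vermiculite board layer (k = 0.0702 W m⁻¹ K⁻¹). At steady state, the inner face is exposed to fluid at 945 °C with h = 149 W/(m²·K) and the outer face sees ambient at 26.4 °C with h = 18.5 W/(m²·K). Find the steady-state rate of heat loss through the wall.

Resistance network (inner→outer):
  R_conv,in = 1/(hA) = 1/(149·10.9) = 6.157×10^-4 K/W
  R_fireclay brick = L/(kA) = 0.0712/(0.877·10.9) = 0.007448 K/W
  R_silica brick = L/(kA) = 0.0870/(1.07·10.9) = 0.007459 K/W
  R_vermiculite board = L/(kA) = 0.180/(0.0702·10.9) = 0.2352 K/W
  R_conv,out = 1/(hA) = 1/(18.5·10.9) = 0.004959 K/W
ΣR = 6.157×10^-4 + 0.007448 + 0.007459 + 0.2352 + 0.004959 = 0.2557 K/W
Q = ΔT/ΣR = (945 °C − 26.4 °C)/0.2557 = 3590 W

Q = 3.59 kW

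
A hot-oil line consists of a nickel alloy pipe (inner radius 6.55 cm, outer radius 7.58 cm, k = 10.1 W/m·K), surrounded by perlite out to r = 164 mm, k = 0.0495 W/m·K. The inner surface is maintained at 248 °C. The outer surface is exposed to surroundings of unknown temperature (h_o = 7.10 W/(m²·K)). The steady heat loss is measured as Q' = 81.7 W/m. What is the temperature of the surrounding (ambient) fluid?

T_out = 33.9 °C

Series resistances:
  R'_nickel alloy = ln(0.0758/0.0655)/(2πk) = 0.1460/(2π·10.1) = 0.002301 m·K/W
  R'_perlite = ln(0.164/0.0758)/(2πk) = 0.7718/(2π·0.0495) = 2.481 m·K/W
  R'_conv,out = 1/(2πr h) = 1/(2π·0.164·7.10) = 0.1367 m·K/W
ΣR = 2.620 m·K/W
ΔT = Q'·ΣR = 81.7 × 2.620 = 214.1 K
Heat flows outward, so T_out = T_in − ΔT = 248 − 214.1 = 33.9 °C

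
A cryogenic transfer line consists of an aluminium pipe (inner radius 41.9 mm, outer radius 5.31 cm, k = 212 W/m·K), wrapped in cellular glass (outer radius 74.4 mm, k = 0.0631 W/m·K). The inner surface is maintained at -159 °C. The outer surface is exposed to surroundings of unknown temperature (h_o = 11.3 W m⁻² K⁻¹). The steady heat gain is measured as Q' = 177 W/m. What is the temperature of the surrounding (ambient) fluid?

Series resistances:
  R'_aluminium = ln(0.0531/0.0419)/(2πk) = 0.2369/(2π·212) = 1.778×10^-4 m·K/W
  R'_cellular glass = ln(0.0744/0.0531)/(2πk) = 0.3373/(2π·0.0631) = 0.8507 m·K/W
  R'_conv,out = 1/(2πr h) = 1/(2π·0.0744·11.3) = 0.1893 m·K/W
ΣR = 1.040 m·K/W
ΔT = Q'·ΣR = 177 × 1.040 = 184.1 K
Heat flows inward, so T_out = T_in + ΔT = -159 + 184.1 = 25.1 °C

T_out = 25.1 °C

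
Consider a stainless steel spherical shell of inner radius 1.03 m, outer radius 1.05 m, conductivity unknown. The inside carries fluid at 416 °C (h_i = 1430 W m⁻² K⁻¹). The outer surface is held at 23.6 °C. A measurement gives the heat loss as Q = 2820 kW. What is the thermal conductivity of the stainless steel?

ΣR = ΔT/Q = |416 − 23.6|/2.82×10^6 = 1.391×10^-4 K/W
Known resistances:
  R_conv,in = 1/(4πr²h) = 1/(4π·1.03²·1430) = 5.245×10^-5 K/W
R_stainless steel = ΣR − ΣR_known = 1.391×10^-4 − 5.245×10^-5 = 8.665×10^-5 K/W
(1/r₁−1/r₂)/(4πk) = 8.665×10^-5 ⇒ k = 0.01849/(4π·8.665×10^-5) = 17.0 W/m·K

k = 17.0 W/m·K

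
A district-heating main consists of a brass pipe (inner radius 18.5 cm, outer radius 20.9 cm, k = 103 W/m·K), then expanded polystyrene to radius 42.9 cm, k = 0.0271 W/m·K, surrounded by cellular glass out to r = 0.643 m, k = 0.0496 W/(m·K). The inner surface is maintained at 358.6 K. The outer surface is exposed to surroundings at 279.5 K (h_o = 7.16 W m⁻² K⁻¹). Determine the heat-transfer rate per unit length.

Q' = 14.2 W/m

Resistance network (inner→outer):
  R'_brass = ln(0.209/0.185)/(2πk) = 0.1220/(2π·103) = 1.885×10^-4 m·K/W
  R'_expanded polystyrene = ln(0.429/0.209)/(2πk) = 0.7191/(2π·0.0271) = 4.223 m·K/W
  R'_cellular glass = ln(0.643/0.429)/(2πk) = 0.4047/(2π·0.0496) = 1.299 m·K/W
  R'_conv,out = 1/(2πr h) = 1/(2π·0.643·7.16) = 0.03457 m·K/W
ΣR = 1.885×10^-4 + 4.223 + 1.299 + 0.03457 = 5.557 m·K/W
Q' = ΔT/ΣR = (358.6 K − 279.5 K)/5.557 = 14.2 W/m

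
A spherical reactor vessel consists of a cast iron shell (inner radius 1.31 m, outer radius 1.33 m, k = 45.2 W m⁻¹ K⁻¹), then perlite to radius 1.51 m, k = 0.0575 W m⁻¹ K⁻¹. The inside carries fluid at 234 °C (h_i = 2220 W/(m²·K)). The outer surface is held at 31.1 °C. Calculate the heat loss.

Q = 1640 W

Resistance network (inner→outer):
  R_conv,in = 1/(4πr²h) = 1/(4π·1.31²·2220) = 2.089×10^-5 K/W
  R_cast iron = (1/1.31 − 1/1.33)/(4πk) = 0.01148/(4π·45.2) = 2.021×10^-5 K/W
  R_perlite = (1/1.33 − 1/1.51)/(4πk) = 0.08963/(4π·0.0575) = 0.1240 K/W
ΣR = 2.089×10^-5 + 2.021×10^-5 + 0.1240 = 0.1240 K/W
Q = ΔT/ΣR = (234 °C − 31.1 °C)/0.1240 = 1640 W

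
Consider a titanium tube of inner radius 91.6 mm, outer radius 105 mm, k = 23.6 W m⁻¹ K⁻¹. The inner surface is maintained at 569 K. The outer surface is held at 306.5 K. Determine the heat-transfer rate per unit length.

Q' = 285 kW/m

Q' = 2πk·ΔT/ln(r₂/r₁) = 2π × 23.6 × 262.5 / ln(0.105/0.0916) = 2.85×10^5 W/m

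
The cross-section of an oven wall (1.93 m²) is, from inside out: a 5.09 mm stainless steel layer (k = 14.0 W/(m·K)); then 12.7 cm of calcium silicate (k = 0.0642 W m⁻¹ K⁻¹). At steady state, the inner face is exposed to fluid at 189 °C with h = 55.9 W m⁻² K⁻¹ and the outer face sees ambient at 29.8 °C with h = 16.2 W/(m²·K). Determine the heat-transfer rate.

Q = 149 W

Treat each layer as a resistance in series:
  R_conv,in = 1/(hA) = 1/(55.9·1.93) = 0.009269 K/W
  R_stainless steel = L/(kA) = 0.00509/(14.0·1.93) = 1.884×10^-4 K/W
  R_calcium silicate = L/(kA) = 0.127/(0.0642·1.93) = 1.025 K/W
  R_conv,out = 1/(hA) = 1/(16.2·1.93) = 0.03198 K/W
ΣR = 0.009269 + 1.884×10^-4 + 1.025 + 0.03198 = 1.066 K/W
Q = ΔT/ΣR = (189 °C − 29.8 °C)/1.066 = 149 W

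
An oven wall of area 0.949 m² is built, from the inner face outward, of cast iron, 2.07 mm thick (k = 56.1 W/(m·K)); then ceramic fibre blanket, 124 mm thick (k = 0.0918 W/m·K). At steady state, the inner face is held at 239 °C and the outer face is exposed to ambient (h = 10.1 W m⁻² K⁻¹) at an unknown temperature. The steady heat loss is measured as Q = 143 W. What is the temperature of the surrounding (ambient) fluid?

T_out = 20.5 °C

Series resistances:
  R_cast iron = L/(kA) = 0.00207/(56.1·0.949) = 3.888×10^-5 K/W
  R_ceramic fibre blanket = L/(kA) = 0.124/(0.0918·0.949) = 1.423 K/W
  R_conv,out = 1/(hA) = 1/(10.1·0.949) = 0.1043 K/W
ΣR = 1.528 K/W
ΔT = Q·ΣR = 143 × 1.528 = 218.5 K
Heat flows outward, so T_out = T_in − ΔT = 239 − 218.5 = 20.5 °C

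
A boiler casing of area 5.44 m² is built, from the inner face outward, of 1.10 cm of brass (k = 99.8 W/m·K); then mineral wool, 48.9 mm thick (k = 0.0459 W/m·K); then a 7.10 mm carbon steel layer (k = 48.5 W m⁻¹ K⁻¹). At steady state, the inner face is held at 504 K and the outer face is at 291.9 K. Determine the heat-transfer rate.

Q = 1080 W

Series thermal resistances, inner to outer:
  R_brass = L/(kA) = 0.0110/(99.8·5.44) = 2.026×10^-5 K/W
  R_mineral wool = L/(kA) = 0.0489/(0.0459·5.44) = 0.1958 K/W
  R_carbon steel = L/(kA) = 0.00710/(48.5·5.44) = 2.691×10^-5 K/W
ΣR = 2.026×10^-5 + 0.1958 + 2.691×10^-5 = 0.1958 K/W
Q = ΔT/ΣR = (504 K − 291.9 K)/0.1958 = 1080 W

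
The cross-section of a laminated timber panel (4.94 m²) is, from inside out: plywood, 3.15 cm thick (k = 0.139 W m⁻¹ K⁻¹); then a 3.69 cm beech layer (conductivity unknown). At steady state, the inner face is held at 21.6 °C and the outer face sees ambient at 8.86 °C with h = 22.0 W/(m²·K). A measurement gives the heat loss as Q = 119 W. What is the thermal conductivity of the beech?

k = 0.144 W/m·K

ΣR = ΔT/Q = |21.6 − 8.86|/119 = 0.1071 K/W
Known resistances:
  R_plywood = L/(kA) = 0.0315/(0.139·4.94) = 0.04587 K/W
  R_conv,out = 1/(hA) = 1/(22.0·4.94) = 0.009201 K/W
R_beech = ΣR − ΣR_known = 0.1071 − 0.05507 = 0.05203 K/W
L/(kA) = 0.05203 ⇒ k = 0.0369/(0.05203·4.94) = 0.144 W/m·K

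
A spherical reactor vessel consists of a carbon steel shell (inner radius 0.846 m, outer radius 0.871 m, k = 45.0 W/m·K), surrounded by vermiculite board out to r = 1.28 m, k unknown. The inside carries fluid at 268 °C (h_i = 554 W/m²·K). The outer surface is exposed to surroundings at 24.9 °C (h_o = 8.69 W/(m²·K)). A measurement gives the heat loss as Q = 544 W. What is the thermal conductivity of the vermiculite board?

k = 0.0662 W/m·K

ΣR = ΔT/Q = |268 − 24.9|/544 = 0.4469 K/W
Known resistances:
  R_conv,in = 1/(4πr²h) = 1/(4π·0.846²·554) = 2.007×10^-4 K/W
  R_carbon steel = (1/0.846 − 1/0.871)/(4πk) = 0.03393/(4π·45.0) = 6.000×10^-5 K/W
  R_conv,out = 1/(4πr²h) = 1/(4π·1.28²·8.69) = 0.005589 K/W
R_vermiculite board = ΣR − ΣR_known = 0.4469 − 0.005850 = 0.4410 K/W
(1/r₁−1/r₂)/(4πk) = 0.4410 ⇒ k = 0.3669/(4π·0.4410) = 0.0662 W/m·K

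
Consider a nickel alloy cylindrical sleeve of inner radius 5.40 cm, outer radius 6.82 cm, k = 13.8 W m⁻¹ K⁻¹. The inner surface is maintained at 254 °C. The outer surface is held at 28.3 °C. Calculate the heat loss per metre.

Q' = 83.8 kW/m

Q' = 2πk·ΔT/ln(r₂/r₁) = 2π × 13.8 × 225.7 / ln(0.0682/0.0540) = 83800 W/m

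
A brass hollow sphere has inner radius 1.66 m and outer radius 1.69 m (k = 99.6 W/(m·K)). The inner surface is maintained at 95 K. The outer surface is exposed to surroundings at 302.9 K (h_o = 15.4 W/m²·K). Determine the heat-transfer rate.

Q = 114 kW

Series thermal resistances, inner to outer:
  R_brass = (1/1.66 − 1/1.69)/(4πk) = 0.01069/(4π·99.6) = 8.544×10^-6 K/W
  R_conv,out = 1/(4πr²h) = 1/(4π·1.69²·15.4) = 0.001809 K/W
ΣR = 8.544×10^-6 + 0.001809 = 0.001818 K/W
Q = ΔT/ΣR = (95 K − 302.9 K)/0.001818 = -1.14×10^5 W
(Negative Q ⇒ heat flows inward; heat gain = 1.14×10^5 W.)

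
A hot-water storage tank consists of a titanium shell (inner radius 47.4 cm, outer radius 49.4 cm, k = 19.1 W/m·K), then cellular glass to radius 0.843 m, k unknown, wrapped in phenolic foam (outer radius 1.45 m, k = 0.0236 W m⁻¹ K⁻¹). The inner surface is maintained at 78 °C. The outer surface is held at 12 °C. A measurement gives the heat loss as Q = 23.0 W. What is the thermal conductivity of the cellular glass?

k = 0.0558 W/m·K

ΣR = ΔT/Q = |78 − 12|/23.0 = 2.870 K/W
Known resistances:
  R_titanium = (1/0.474 − 1/0.494)/(4πk) = 0.08541/(4π·19.1) = 3.559×10^-4 K/W
  R_phenolic foam = (1/0.843 − 1/1.45)/(4πk) = 0.4966/(4π·0.0236) = 1.674 K/W
R_cellular glass = ΣR − ΣR_known = 2.870 − 1.674 = 1.196 K/W
(1/r₁−1/r₂)/(4πk) = 1.196 ⇒ k = 0.8381/(4π·1.196) = 0.0558 W/m·K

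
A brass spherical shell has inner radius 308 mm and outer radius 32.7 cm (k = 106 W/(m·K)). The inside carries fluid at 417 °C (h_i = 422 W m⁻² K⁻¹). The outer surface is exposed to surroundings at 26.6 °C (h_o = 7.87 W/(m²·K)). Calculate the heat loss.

Q = 4.04 kW

Treat each layer as a resistance in series:
  R_conv,in = 1/(4πr²h) = 1/(4π·0.308²·422) = 0.001988 K/W
  R_brass = (1/0.308 − 1/0.327)/(4πk) = 0.1886/(4π·106) = 1.416×10^-4 K/W
  R_conv,out = 1/(4πr²h) = 1/(4π·0.327²·7.87) = 0.09456 K/W
ΣR = 0.001988 + 1.416×10^-4 + 0.09456 = 0.09669 K/W
Q = ΔT/ΣR = (417 °C − 26.6 °C)/0.09669 = 4040 W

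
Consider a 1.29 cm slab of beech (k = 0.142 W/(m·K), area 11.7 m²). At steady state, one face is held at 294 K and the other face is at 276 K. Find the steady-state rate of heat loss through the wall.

Q = kA·ΔT/L = 0.142 × 11.7 × |294 K − 276 K| / 0.0129 = 2320 W

Q = 2320 W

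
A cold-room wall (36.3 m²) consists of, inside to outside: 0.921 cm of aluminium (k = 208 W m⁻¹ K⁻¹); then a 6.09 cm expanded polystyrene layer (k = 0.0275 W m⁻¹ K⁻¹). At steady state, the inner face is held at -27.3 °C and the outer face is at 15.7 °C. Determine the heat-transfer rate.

Series thermal resistances, inner to outer:
  R_aluminium = L/(kA) = 0.00921/(208·36.3) = 1.220×10^-6 K/W
  R_expanded polystyrene = L/(kA) = 0.0609/(0.0275·36.3) = 0.06101 K/W
ΣR = 1.220×10^-6 + 0.06101 = 0.06101 K/W
Q = ΔT/ΣR = (-27.3 °C − 15.7 °C)/0.06101 = -705 W
(Negative Q ⇒ heat flows inward; heat gain = 705 W.)

Q = 705 W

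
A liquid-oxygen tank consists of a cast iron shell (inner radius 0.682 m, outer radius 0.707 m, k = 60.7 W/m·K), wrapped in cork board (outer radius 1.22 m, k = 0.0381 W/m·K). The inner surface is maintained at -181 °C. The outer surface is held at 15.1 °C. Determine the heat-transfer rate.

Resistance network (inner→outer):
  R_cast iron = (1/0.682 − 1/0.707)/(4πk) = 0.05185/(4π·60.7) = 6.797×10^-5 K/W
  R_cork board = (1/0.707 − 1/1.22)/(4πk) = 0.5948/(4π·0.0381) = 1.242 K/W
ΣR = 6.797×10^-5 + 1.242 = 1.242 K/W
Q = ΔT/ΣR = (-181 °C − 15.1 °C)/1.242 = -158 W
(Negative Q ⇒ heat flows inward; heat gain = 158 W.)

Q = 158 W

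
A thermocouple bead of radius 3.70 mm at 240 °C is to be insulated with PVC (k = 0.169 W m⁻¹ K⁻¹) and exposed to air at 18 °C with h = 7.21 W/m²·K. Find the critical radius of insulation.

r_cr = 4.69 cm

For a sphere, r_cr = 2k_ins/h = 2·0.169/7.21 = 0.0469 m = 4.69 cm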